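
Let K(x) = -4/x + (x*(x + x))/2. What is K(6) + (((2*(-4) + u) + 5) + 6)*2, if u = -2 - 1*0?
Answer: 112/3 ≈ 37.333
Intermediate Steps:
u = -2 (u = -2 + 0 = -2)
K(x) = x² - 4/x (K(x) = -4/x + (x*(2*x))*(½) = -4/x + (2*x²)*(½) = -4/x + x² = x² - 4/x)
K(6) + (((2*(-4) + u) + 5) + 6)*2 = (-4 + 6³)/6 + (((2*(-4) - 2) + 5) + 6)*2 = (-4 + 216)/6 + (((-8 - 2) + 5) + 6)*2 = (⅙)*212 + ((-10 + 5) + 6)*2 = 106/3 + (-5 + 6)*2 = 106/3 + 1*2 = 106/3 + 2 = 112/3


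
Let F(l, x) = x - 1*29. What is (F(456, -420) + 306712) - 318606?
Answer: -12343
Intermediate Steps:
F(l, x) = -29 + x (F(l, x) = x - 29 = -29 + x)
(F(456, -420) + 306712) - 318606 = ((-29 - 420) + 306712) - 318606 = (-449 + 306712) - 318606 = 306263 - 318606 = -12343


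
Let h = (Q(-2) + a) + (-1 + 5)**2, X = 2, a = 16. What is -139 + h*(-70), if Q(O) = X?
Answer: -2519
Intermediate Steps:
Q(O) = 2
h = 34 (h = (2 + 16) + (-1 + 5)**2 = 18 + 4**2 = 18 + 16 = 34)
-139 + h*(-70) = -139 + 34*(-70) = -139 - 2380 = -2519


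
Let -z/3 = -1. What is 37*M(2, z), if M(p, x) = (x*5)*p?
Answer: 1110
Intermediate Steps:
z = 3 (z = -3*(-1) = 3)
M(p, x) = 5*p*x (M(p, x) = (5*x)*p = 5*p*x)
37*M(2, z) = 37*(5*2*3) = 37*30 = 1110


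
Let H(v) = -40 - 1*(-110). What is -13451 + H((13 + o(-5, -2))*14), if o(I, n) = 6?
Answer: -13381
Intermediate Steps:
H(v) = 70 (H(v) = -40 + 110 = 70)
-13451 + H((13 + o(-5, -2))*14) = -13451 + 70 = -13381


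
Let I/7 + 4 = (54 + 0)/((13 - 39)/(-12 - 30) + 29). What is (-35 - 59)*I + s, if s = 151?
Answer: 492427/311 ≈ 1583.4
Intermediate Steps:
I = -4739/311 (I = -28 + 7*((54 + 0)/((13 - 39)/(-12 - 30) + 29)) = -28 + 7*(54/(-26/(-42) + 29)) = -28 + 7*(54/(-26*(-1/42) + 29)) = -28 + 7*(54/(13/21 + 29)) = -28 + 7*(54/(622/21)) = -28 + 7*(54*(21/622)) = -28 + 7*(567/311) = -28 + 3969/311 = -4739/311 ≈ -15.238)
(-35 - 59)*I + s = (-35 - 59)*(-4739/311) + 151 = -94*(-4739/311) + 151 = 445466/311 + 151 = 492427/311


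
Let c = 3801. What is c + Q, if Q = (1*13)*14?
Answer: 3983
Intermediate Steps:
Q = 182 (Q = 13*14 = 182)
c + Q = 3801 + 182 = 3983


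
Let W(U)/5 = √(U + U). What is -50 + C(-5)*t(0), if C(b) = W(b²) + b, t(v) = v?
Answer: -50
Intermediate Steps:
W(U) = 5*√2*√U (W(U) = 5*√(U + U) = 5*√(2*U) = 5*(√2*√U) = 5*√2*√U)
C(b) = b + 5*√2*√(b²) (C(b) = 5*√2*√(b²) + b = b + 5*√2*√(b²))
-50 + C(-5)*t(0) = -50 + (-5 + 5*√2*√((-5)²))*0 = -50 + (-5 + 5*√2*√25)*0 = -50 + (-5 + 5*√2*5)*0 = -50 + (-5 + 25*√2)*0 = -50 + 0 = -50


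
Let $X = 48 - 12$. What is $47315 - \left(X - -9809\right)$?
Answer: $37470$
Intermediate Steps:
$X = 36$ ($X = 48 - 12 = 36$)
$47315 - \left(X - -9809\right) = 47315 - \left(36 - -9809\right) = 47315 - \left(36 + 9809\right) = 47315 - 9845 = 37470$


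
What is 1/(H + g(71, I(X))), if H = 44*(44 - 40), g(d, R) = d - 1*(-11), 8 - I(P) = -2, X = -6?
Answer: 1/258 ≈ 0.0038760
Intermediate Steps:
I(P) = 10 (I(P) = 8 - 1*(-2) = 8 + 2 = 10)
g(d, R) = 11 + d (g(d, R) = d + 11 = 11 + d)
H = 176 (H = 44*4 = 176)
1/(H + g(71, I(X))) = 1/(176 + (11 + 71)) = 1/(176 + 82) = 1/258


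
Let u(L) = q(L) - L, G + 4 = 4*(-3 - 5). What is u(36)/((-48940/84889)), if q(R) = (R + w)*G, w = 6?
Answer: 32852043/12235 ≈ 2685.1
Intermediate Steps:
G = -36 (G = -4 + 4*(-3 - 5) = -4 + 4*(-8) = -4 - 32 = -36)
q(R) = -216 - 36*R (q(R) = (R + 6)*(-36) = (6 + R)*(-36) = -216 - 36*R)
u(L) = -216 - 37*L (u(L) = (-216 - 36*L) - L = -216 - 37*L)
u(36)/((-48940/84889)) = (-216 - 37*36)/((-48940/84889)) = (-216 - 1332)/((-48940*1/84889)) = -1548/(-48940/84889) = -1548*(-84889/48940) = 32852043/12235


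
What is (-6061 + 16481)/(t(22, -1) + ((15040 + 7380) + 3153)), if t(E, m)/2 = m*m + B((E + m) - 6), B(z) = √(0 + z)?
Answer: 17766100/43605371 - 4168*√15/130816113 ≈ 0.40731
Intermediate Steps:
B(z) = √z
t(E, m) = 2*m² + 2*√(-6 + E + m) (t(E, m) = 2*(m*m + √((E + m) - 6)) = 2*(m² + √(-6 + E + m)) = 2*m² + 2*√(-6 + E + m))
(-6061 + 16481)/(t(22, -1) + ((15040 + 7380) + 3153)) = (-6061 + 16481)/((2*(-1)² + 2*√(-6 + 22 - 1)) + ((15040 + 7380) + 3153)) = 10420/((2*1 + 2*√15) + (22420 + 3153)) = 10420/((2 + 2*√15) + 25573) = 10420/(25575 + 2*√15)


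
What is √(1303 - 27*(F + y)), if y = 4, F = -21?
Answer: √1762 ≈ 41.976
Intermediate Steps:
√(1303 - 27*(F + y)) = √(1303 - 27*(-21 + 4)) = √(1303 - 27*(-17)) = √(1303 + 459) = √1762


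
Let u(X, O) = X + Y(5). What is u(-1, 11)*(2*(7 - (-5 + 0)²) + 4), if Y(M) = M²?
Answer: -768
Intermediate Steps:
u(X, O) = 25 + X (u(X, O) = X + 5² = X + 25 = 25 + X)
u(-1, 11)*(2*(7 - (-5 + 0)²) + 4) = (25 - 1)*(2*(7 - (-5 + 0)²) + 4) = 24*(2*(7 - 1*(-5)²) + 4) = 24*(2*(7 - 1*25) + 4) = 24*(2*(7 - 25) + 4) = 24*(2*(-18) + 4) = 24*(-36 + 4) = 24*(-32) = -768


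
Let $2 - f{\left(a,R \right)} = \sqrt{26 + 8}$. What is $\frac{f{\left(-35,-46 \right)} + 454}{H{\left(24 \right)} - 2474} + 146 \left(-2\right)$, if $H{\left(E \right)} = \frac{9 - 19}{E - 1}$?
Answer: $- \frac{2078599}{7114} + \frac{23 \sqrt{34}}{56912} \approx -292.18$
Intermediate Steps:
$H{\left(E \right)} = - \frac{10}{-1 + E}$
$f{\left(a,R \right)} = 2 - \sqrt{34}$ ($f{\left(a,R \right)} = 2 - \sqrt{26 + 8} = 2 - \sqrt{34}$)
$\frac{f{\left(-35,-46 \right)} + 454}{H{\left(24 \right)} - 2474} + 146 \left(-2\right) = \frac{\left(2 - \sqrt{34}\right) + 454}{- \frac{10}{-1 + 24} - 2474} + 146 \left(-2\right) = \frac{456 - \sqrt{34}}{- \frac{10}{23} - 2474} - 292 = \frac{456 - \sqrt{34}}{- \frac{56912}{23}} - 292 = \left(456 - \sqrt{34}\right) \left(- \frac{23}{56912}\right) - 292 = \left(- \frac{1311}{7114} + \frac{23 \sqrt{34}}{56912}\right) - 292 = - \frac{2078599}{7114} + \frac{23 \sqrt{34}}{56912}$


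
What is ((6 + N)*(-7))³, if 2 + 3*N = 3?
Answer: -2352637/27 ≈ -87135.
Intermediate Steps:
N = ⅓ (N = -⅔ + (⅓)*3 = -⅔ + 1 = ⅓ ≈ 0.33333)
((6 + N)*(-7))³ = ((6 + ⅓)*(-7))³ = ((19/3)*(-7))³ = (-133/3)³ = -2352637/27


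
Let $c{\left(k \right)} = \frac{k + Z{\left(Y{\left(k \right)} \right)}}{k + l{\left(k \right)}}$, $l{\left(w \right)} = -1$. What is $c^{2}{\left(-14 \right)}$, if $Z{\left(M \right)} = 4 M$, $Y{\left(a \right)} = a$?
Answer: $\frac{196}{9} \approx 21.778$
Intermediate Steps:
$c{\left(k \right)} = \frac{5 k}{-1 + k}$ ($c{\left(k \right)} = \frac{k + 4 k}{k - 1} = \frac{5 k}{-1 + k}$)
$c^{2}{\left(-14 \right)} = \left(5 \left(-14\right) \frac{1}{-1 - 14}\right)^{2} = \left(5 \left(-14\right) \frac{1}{-15}\right)^{2} = \left(5 \left(-14\right) \left(- \frac{1}{15}\right)\right)^{2} = \left(\frac{14}{3}\right)^{2} = \frac{196}{9}$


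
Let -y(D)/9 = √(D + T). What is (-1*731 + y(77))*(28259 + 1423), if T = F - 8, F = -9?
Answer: -21697542 - 534276*√15 ≈ -2.3767e+7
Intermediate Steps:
T = -17 (T = -9 - 8 = -17)
y(D) = -9*√(-17 + D) (y(D) = -9*√(D - 17) = -9*√(-17 + D))
(-1*731 + y(77))*(28259 + 1423) = (-1*731 - 9*√(-17 + 77))*(28259 + 1423) = (-731 - 18*√15)*29682 = -21697542 - 534276*√15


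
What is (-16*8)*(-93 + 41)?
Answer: 6656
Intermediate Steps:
(-16*8)*(-93 + 41) = -128*(-52) = 6656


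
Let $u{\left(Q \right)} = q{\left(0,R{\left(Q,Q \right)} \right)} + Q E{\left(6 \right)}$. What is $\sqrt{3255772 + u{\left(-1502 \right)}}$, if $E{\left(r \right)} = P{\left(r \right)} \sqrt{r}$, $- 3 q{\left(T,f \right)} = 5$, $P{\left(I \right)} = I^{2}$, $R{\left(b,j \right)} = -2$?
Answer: $\frac{\sqrt{29301933 - 486648 \sqrt{6}}}{3} \approx 1767.3$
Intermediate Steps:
$q{\left(T,f \right)} = - \frac{5}{3}$ ($q{\left(T,f \right)} = \left(- \frac{1}{3}\right) 5 = - \frac{5}{3}$)
$E{\left(r \right)} = r^{\frac{5}{2}}$ ($E{\left(r \right)} = r^{2} \sqrt{r} = r^{\frac{5}{2}}$)
$u{\left(Q \right)} = - \frac{5}{3} + 36 Q \sqrt{6}$ ($u{\left(Q \right)} = - \frac{5}{3} + Q 6^{\frac{5}{2}} = - \frac{5}{3} + Q 36 \sqrt{6} = - \frac{5}{3} + 36 Q \sqrt{6}$)
$\sqrt{3255772 + u{\left(-1502 \right)}} = \sqrt{3255772 + \left(- \frac{5}{3} + 36 \left(-1502\right) \sqrt{6}\right)} = \sqrt{3255772 - \left(\frac{5}{3} + 54072 \sqrt{6}\right)} = \sqrt{\frac{9767311}{3} - 54072 \sqrt{6}}$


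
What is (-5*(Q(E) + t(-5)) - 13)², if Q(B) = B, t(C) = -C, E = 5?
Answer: 3969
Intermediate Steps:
(-5*(Q(E) + t(-5)) - 13)² = (-5*(5 - 1*(-5)) - 13)² = (-5*(5 + 5) - 13)² = (-5*10 - 13)² = (-50 - 13)² = (-63)² = 3969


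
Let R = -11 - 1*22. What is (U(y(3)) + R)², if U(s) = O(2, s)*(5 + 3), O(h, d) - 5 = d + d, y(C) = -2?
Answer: 625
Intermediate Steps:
O(h, d) = 5 + 2*d (O(h, d) = 5 + (d + d) = 5 + 2*d)
U(s) = 40 + 16*s (U(s) = (5 + 2*s)*(5 + 3) = (5 + 2*s)*8 = 40 + 16*s)
R = -33 (R = -11 - 22 = -33)
(U(y(3)) + R)² = ((40 + 16*(-2)) - 33)² = ((40 - 32) - 33)² = (8 - 33)² = (-25)² = 625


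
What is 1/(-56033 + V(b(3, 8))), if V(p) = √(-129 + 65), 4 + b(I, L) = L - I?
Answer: -56033/3139697153 - 8*I/3139697153 ≈ -1.7847e-5 - 2.548e-9*I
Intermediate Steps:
b(I, L) = -4 + L - I (b(I, L) = -4 + (L - I) = -4 + L - I)
V(p) = 8*I (V(p) = √(-64) = 8*I)
1/(-56033 + V(b(3, 8))) = 1/(-56033 + 8*I) = (-56033 - 8*I)/3139697153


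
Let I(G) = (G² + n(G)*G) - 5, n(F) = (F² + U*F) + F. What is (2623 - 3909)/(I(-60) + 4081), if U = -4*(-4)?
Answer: 643/73562 ≈ 0.0087409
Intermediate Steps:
U = 16
n(F) = F² + 17*F (n(F) = (F² + 16*F) + F = F² + 17*F)
I(G) = -5 + G² + G²*(17 + G) (I(G) = (G² + (G*(17 + G))*G) - 5 = (G² + G²*(17 + G)) - 5 = -5 + G² + G²*(17 + G))
(2623 - 3909)/(I(-60) + 4081) = (2623 - 3909)/((-5 + (-60)³ + 18*(-60)²) + 4081) = -1286/((-5 - 216000 + 18*3600) + 4081) = -1286/((-5 - 216000 + 64800) + 4081) = -1286/(-151205 + 4081) = -1286/(-147124) = -1286*(-1/147124) = 643/73562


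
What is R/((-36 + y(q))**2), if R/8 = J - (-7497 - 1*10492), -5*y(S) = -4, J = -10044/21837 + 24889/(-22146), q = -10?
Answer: 72489617302175/624169242048 ≈ 116.14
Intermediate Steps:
J = -255311839/161200734 (J = -10044*1/21837 + 24889*(-1/22146) = -3348/7279 - 24889/22146 = -255311839/161200734 ≈ -1.5838)
y(S) = 4/5 (y(S) = -1/5*(-4) = 4/5)
R = 11598338768348/80600367 (R = 8*(-255311839/161200734 - (-7497 - 1*10492)) = 8*(-255311839/161200734 - (-7497 - 10492)) = 8*(-255311839/161200734 - 1*(-17989)) = 8*(-255311839/161200734 + 17989) = 8*(2899584692087/161200734) = 11598338768348/80600367 ≈ 1.4390e+5)
R/((-36 + y(q))**2) = 11598338768348/(80600367*((-36 + 4/5)**2)) = 11598338768348/(80600367*((-176/5)**2)) = 11598338768348/(80600367*(30976/25)) = (11598338768348/80600367)*(25/30976) = 72489617302175/624169242048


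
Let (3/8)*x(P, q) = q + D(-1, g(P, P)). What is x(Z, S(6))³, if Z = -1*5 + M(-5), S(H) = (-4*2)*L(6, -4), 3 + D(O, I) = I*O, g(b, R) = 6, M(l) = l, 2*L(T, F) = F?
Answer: 175616/27 ≈ 6504.3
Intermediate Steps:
L(T, F) = F/2
D(O, I) = -3 + I*O
S(H) = 16 (S(H) = (-4*2)*((½)*(-4)) = -8*(-2) = 16)
Z = -10 (Z = -1*5 - 5 = -5 - 5 = -10)
x(P, q) = -24 + 8*q/3 (x(P, q) = 8*(q + (-3 + 6*(-1)))/3 = 8*(q + (-3 - 6))/3 = 8*(q - 9)/3 = 8*(-9 + q)/3 = -24 + 8*q/3)
x(Z, S(6))³ = (-24 + (8/3)*16)³ = (-24 + 128/3)³ = (56/3)³ = 175616/27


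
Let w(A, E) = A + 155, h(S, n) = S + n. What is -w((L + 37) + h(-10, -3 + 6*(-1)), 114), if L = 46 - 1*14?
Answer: -205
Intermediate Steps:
L = 32 (L = 46 - 14 = 32)
w(A, E) = 155 + A
-w((L + 37) + h(-10, -3 + 6*(-1)), 114) = -(155 + ((32 + 37) + (-10 + (-3 + 6*(-1))))) = -(155 + (69 + (-10 + (-3 - 6)))) = -(155 + (69 + (-10 - 9))) = -(155 + (69 - 19)) = -(155 + 50) = -1*205 = -205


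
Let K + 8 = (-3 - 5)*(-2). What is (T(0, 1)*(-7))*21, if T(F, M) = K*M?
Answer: -1176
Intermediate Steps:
K = 8 (K = -8 + (-3 - 5)*(-2) = -8 - 8*(-2) = -8 + 16 = 8)
T(F, M) = 8*M
(T(0, 1)*(-7))*21 = ((8*1)*(-7))*21 = (8*(-7))*21 = -56*21 = -1176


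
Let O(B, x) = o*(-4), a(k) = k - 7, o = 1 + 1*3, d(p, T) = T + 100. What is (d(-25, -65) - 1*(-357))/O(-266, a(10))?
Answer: -49/2 ≈ -24.500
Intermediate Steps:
d(p, T) = 100 + T
o = 4 (o = 1 + 3 = 4)
a(k) = -7 + k
O(B, x) = -16 (O(B, x) = 4*(-4) = -16)
(d(-25, -65) - 1*(-357))/O(-266, a(10)) = ((100 - 65) - 1*(-357))/(-16) = (35 + 357)*(-1/16) = 392*(-1/16) = -49/2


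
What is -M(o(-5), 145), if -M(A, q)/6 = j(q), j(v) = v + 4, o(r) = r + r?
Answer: 894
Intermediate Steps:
o(r) = 2*r
j(v) = 4 + v
M(A, q) = -24 - 6*q (M(A, q) = -6*(4 + q) = -24 - 6*q)
-M(o(-5), 145) = -(-24 - 6*145) = -(-24 - 870) = -1*(-894) = 894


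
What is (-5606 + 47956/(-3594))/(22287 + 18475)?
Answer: -5048980/36624657 ≈ -0.13786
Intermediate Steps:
(-5606 + 47956/(-3594))/(22287 + 18475) = (-5606 + 47956*(-1/3594))/40762 = (-5606 - 23978/1797)*(1/40762) = -10097960/1797*1/40762 = -5048980/36624657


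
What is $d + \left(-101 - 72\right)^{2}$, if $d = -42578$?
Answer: $-12649$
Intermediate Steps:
$d + \left(-101 - 72\right)^{2} = -42578 + \left(-101 - 72\right)^{2} = -42578 + \left(-173\right)^{2} = -42578 + 29929 = -12649$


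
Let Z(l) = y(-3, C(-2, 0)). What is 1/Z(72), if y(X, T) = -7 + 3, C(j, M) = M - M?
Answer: -¼ ≈ -0.25000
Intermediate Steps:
C(j, M) = 0
y(X, T) = -4
Z(l) = -4
1/Z(72) = 1/(-4) = -¼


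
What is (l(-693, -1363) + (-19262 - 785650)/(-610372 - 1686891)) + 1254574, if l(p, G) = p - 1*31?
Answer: 2880424017462/2297263 ≈ 1.2539e+6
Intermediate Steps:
l(p, G) = -31 + p (l(p, G) = p - 31 = -31 + p)
(l(-693, -1363) + (-19262 - 785650)/(-610372 - 1686891)) + 1254574 = ((-31 - 693) + (-19262 - 785650)/(-610372 - 1686891)) + 1254574 = (-724 - 804912/(-2297263)) + 1254574 = (-724 - 804912*(-1/2297263)) + 1254574 = (-724 + 804912/2297263) + 1254574 = -1662413500/2297263 + 1254574 = 2880424017462/2297263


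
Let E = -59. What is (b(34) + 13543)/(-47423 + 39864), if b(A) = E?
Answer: -13484/7559 ≈ -1.7838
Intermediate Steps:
b(A) = -59
(b(34) + 13543)/(-47423 + 39864) = (-59 + 13543)/(-47423 + 39864) = 13484/(-7559) = 13484*(-1/7559) = -13484/7559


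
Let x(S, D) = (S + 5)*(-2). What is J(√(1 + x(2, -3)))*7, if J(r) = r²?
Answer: -91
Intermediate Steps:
x(S, D) = -10 - 2*S (x(S, D) = (5 + S)*(-2) = -10 - 2*S)
J(√(1 + x(2, -3)))*7 = (√(1 + (-10 - 2*2)))²*7 = (√(1 + (-10 - 4)))²*7 = (√(1 - 14))²*7 = (√(-13))²*7 = (I*√13)²*7 = -13*7 = -91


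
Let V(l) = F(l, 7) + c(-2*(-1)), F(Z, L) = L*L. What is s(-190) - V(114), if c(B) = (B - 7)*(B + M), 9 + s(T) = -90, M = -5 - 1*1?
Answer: -168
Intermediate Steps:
M = -6 (M = -5 - 1 = -6)
s(T) = -99 (s(T) = -9 - 90 = -99)
c(B) = (-7 + B)*(-6 + B) (c(B) = (B - 7)*(B - 6) = (-7 + B)*(-6 + B))
F(Z, L) = L²
V(l) = 69 (V(l) = 7² + (42 + (-2*(-1))² - (-26)*(-1)) = 49 + (42 + 2² - 13*2) = 49 + (42 + 4 - 26) = 49 + 20 = 69)
s(-190) - V(114) = -99 - 1*69 = -99 - 69 = -168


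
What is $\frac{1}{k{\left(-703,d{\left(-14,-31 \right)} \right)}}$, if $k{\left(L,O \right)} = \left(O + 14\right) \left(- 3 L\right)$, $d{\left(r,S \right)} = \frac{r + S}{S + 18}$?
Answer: $\frac{13}{478743} \approx 2.7154 \cdot 10^{-5}$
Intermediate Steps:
$d{\left(r,S \right)} = \frac{S + r}{18 + S}$
$k{\left(L,O \right)} = - 3 L \left(14 + O\right)$ ($k{\left(L,O \right)} = \left(14 + O\right) \left(- 3 L\right) = - 3 L \left(14 + O\right)$)
$\frac{1}{k{\left(-703,d{\left(-14,-31 \right)} \right)}} = \frac{1}{\left(-3\right) \left(-703\right) \left(14 + \frac{-31 - 14}{18 - 31}\right)} = \frac{1}{\left(-3\right) \left(-703\right) \left(14 + \frac{1}{-13} \left(-45\right)\right)} = \frac{1}{\left(-3\right) \left(-703\right) \left(14 - - \frac{45}{13}\right)} = \frac{1}{\left(-3\right) \left(-703\right) \left(14 + \frac{45}{13}\right)} = \frac{1}{\left(-3\right) \left(-703\right) \frac{227}{13}} = \frac{1}{\frac{478743}{13}} = \frac{13}{478743}$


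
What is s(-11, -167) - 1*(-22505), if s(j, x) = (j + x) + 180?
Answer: 22507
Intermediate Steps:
s(j, x) = 180 + j + x
s(-11, -167) - 1*(-22505) = (180 - 11 - 167) - 1*(-22505) = 2 + 22505 = 22507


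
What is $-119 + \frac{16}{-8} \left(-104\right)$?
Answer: $89$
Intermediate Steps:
$-119 + \frac{16}{-8} \left(-104\right) = -119 + 16 \left(- \frac{1}{8}\right) \left(-104\right) = -119 - -208 = -119 + 208 = 89$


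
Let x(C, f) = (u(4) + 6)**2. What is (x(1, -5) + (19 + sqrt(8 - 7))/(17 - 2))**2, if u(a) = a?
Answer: 92416/9 ≈ 10268.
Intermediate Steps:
x(C, f) = 100 (x(C, f) = (4 + 6)**2 = 10**2 = 100)
(x(1, -5) + (19 + sqrt(8 - 7))/(17 - 2))**2 = (100 + (19 + sqrt(8 - 7))/(17 - 2))**2 = (100 + (19 + sqrt(1))/15)**2 = (100 + (19 + 1)*(1/15))**2 = (100 + 20*(1/15))**2 = (100 + 4/3)**2 = (304/3)**2 = 92416/9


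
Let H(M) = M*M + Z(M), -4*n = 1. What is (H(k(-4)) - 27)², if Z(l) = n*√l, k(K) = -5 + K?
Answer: 46647/16 - 81*I ≈ 2915.4 - 81.0*I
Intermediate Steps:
n = -¼ (n = -¼*1 = -¼ ≈ -0.25000)
Z(l) = -√l/4
H(M) = M² - √M/4 (H(M) = M*M - √M/4 = M² - √M/4)
(H(k(-4)) - 27)² = (((-5 - 4)² - √(-5 - 4)/4) - 27)² = (((-9)² - 3*I/4) - 27)² = ((81 - 3*I/4) - 27)² = (54 - 3*I/4)²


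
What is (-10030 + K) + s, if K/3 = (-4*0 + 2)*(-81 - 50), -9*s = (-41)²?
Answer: -99025/9 ≈ -11003.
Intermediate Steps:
s = -1681/9 (s = -⅑*(-41)² = -⅑*1681 = -1681/9 ≈ -186.78)
K = -786 (K = 3*((-4*0 + 2)*(-81 - 50)) = 3*((0 + 2)*(-131)) = 3*(2*(-131)) = 3*(-262) = -786)
(-10030 + K) + s = (-10030 - 786) - 1681/9 = -10816 - 1681/9 = -99025/9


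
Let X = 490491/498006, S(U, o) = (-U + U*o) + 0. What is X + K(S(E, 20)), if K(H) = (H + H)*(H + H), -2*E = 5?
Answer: 499443849/55334 ≈ 9026.0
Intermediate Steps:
E = -5/2 (E = -½*5 = -5/2 ≈ -2.5000)
S(U, o) = -U + U*o
X = 54499/55334 (X = 490491*(1/498006) = 54499/55334 ≈ 0.98491)
K(H) = 4*H² (K(H) = (2*H)*(2*H) = 4*H²)
X + K(S(E, 20)) = 54499/55334 + 4*(-5*(-1 + 20)/2)² = 54499/55334 + 4*(-5/2*19)² = 54499/55334 + 4*(-95/2)² = 54499/55334 + 4*(9025/4) = 54499/55334 + 9025 = 499443849/55334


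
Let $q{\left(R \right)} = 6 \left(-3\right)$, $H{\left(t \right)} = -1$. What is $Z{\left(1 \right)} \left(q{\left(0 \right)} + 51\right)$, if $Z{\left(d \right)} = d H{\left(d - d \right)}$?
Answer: $-33$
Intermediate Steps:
$Z{\left(d \right)} = - d$ ($Z{\left(d \right)} = d \left(-1\right) = - d$)
$q{\left(R \right)} = -18$
$Z{\left(1 \right)} \left(q{\left(0 \right)} + 51\right) = \left(-1\right) 1 \left(-18 + 51\right) = \left(-1\right) 33 = -33$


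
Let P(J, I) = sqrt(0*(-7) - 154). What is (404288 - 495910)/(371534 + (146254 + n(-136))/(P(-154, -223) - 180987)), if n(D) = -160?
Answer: -1810136976210272068/7340223638032448395 - 3346356117*I*sqrt(154)/1130394440256997052830 ≈ -0.24661 - 3.6737e-11*I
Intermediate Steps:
P(J, I) = I*sqrt(154) (P(J, I) = sqrt(0 - 154) = sqrt(-154) = I*sqrt(154))
(404288 - 495910)/(371534 + (146254 + n(-136))/(P(-154, -223) - 180987)) = (404288 - 495910)/(371534 + (146254 - 160)/(I*sqrt(154) - 180987)) = -91622/(371534 + 146094/(-180987 + I*sqrt(154)))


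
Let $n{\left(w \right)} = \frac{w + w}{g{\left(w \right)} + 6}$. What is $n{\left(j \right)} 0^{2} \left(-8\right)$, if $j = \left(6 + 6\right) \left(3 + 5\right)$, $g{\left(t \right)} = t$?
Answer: $0$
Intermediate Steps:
$j = 96$ ($j = 12 \cdot 8 = 96$)
$n{\left(w \right)} = \frac{2 w}{6 + w}$ ($n{\left(w \right)} = \frac{w + w}{w + 6} = \frac{2 w}{6 + w}$)
$n{\left(j \right)} 0^{2} \left(-8\right) = 2 \cdot 96 \frac{1}{6 + 96} \cdot 0^{2} \left(-8\right) = 2 \cdot 96 \cdot \frac{1}{102} \cdot 0 \left(-8\right) = \frac{32}{17} \cdot 0 \left(-8\right) = 0 \left(-8\right) = 0$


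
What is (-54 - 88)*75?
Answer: -10650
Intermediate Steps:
(-54 - 88)*75 = -142*75 = -10650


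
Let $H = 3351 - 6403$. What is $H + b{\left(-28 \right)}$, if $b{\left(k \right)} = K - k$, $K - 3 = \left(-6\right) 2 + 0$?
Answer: $-3033$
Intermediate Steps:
$K = -9$ ($K = 3 + \left(\left(-6\right) 2 + 0\right) = 3 + \left(-12 + 0\right) = 3 - 12 = -9$)
$H = -3052$
$b{\left(k \right)} = -9 - k$
$H + b{\left(-28 \right)} = -3052 - -19 = -3052 + \left(-9 + 28\right) = -3052 + 19 = -3033$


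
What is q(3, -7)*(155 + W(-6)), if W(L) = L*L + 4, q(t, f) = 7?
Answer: 1365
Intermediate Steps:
W(L) = 4 + L**2 (W(L) = L**2 + 4 = 4 + L**2)
q(3, -7)*(155 + W(-6)) = 7*(155 + (4 + (-6)**2)) = 7*(155 + (4 + 36)) = 7*(155 + 40) = 7*195 = 1365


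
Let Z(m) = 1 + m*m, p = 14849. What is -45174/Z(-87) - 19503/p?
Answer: -409213218/56203465 ≈ -7.2809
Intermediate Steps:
Z(m) = 1 + m²
-45174/Z(-87) - 19503/p = -45174/(1 + (-87)²) - 19503/14849 = -45174/(1 + 7569) - 19503*1/14849 = -45174/7570 - 19503/14849 = -45174*1/7570 - 19503/14849 = -22587/3785 - 19503/14849 = -409213218/56203465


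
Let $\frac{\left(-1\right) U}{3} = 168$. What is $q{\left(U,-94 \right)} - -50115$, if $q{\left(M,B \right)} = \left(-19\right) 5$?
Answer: $50020$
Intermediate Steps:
$U = -504$ ($U = \left(-3\right) 168 = -504$)
$q{\left(M,B \right)} = -95$
$q{\left(U,-94 \right)} - -50115 = -95 - -50115 = -95 + 50115 = 50020$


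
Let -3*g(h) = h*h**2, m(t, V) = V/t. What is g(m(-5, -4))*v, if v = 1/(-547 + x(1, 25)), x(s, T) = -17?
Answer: 16/52875 ≈ 0.00030260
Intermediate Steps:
v = -1/564 (v = 1/(-547 - 17) = 1/(-564) = -1/564 ≈ -0.0017731)
g(h) = -h**3/3 (g(h) = -h*h**2/3 = -h**3/3)
g(m(-5, -4))*v = -(-4/(-5))**3/3*(-1/564) = -(-4*(-1/5))**3/3*(-1/564) = -(4/5)**3/3*(-1/564) = -1/3*64/125*(-1/564) = -64/375*(-1/564) = 16/52875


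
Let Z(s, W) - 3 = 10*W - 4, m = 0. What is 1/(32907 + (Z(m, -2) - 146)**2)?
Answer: 1/60796 ≈ 1.6448e-5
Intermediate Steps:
Z(s, W) = -1 + 10*W (Z(s, W) = 3 + (10*W - 4) = 3 + (-4 + 10*W) = -1 + 10*W)
1/(32907 + (Z(m, -2) - 146)**2) = 1/(32907 + ((-1 + 10*(-2)) - 146)**2) = 1/(32907 + ((-1 - 20) - 146)**2) = 1/(32907 + (-21 - 146)**2) = 1/(32907 + (-167)**2) = 1/(32907 + 27889) = 1/60796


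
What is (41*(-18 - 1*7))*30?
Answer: -30750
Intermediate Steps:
(41*(-18 - 1*7))*30 = (41*(-18 - 7))*30 = (41*(-25))*30 = -1025*30 = -30750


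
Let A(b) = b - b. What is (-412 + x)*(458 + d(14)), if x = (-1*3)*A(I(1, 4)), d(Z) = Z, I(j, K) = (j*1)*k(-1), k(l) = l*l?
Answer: -194464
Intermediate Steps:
k(l) = l²
I(j, K) = j (I(j, K) = (j*1)*(-1)² = j*1 = j)
A(b) = 0
x = 0 (x = -1*3*0 = -3*0 = 0)
(-412 + x)*(458 + d(14)) = (-412 + 0)*(458 + 14) = -412*472 = -194464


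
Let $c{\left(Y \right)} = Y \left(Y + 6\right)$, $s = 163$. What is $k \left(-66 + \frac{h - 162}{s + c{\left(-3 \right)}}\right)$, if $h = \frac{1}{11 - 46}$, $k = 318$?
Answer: $- \frac{57464349}{2695} \approx -21323.0$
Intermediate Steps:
$h = - \frac{1}{35}$ ($h = \frac{1}{-35} = - \frac{1}{35} \approx -0.028571$)
$c{\left(Y \right)} = Y \left(6 + Y\right)$
$k \left(-66 + \frac{h - 162}{s + c{\left(-3 \right)}}\right) = 318 \left(-66 + \frac{- \frac{1}{35} - 162}{163 - 3 \left(6 - 3\right)}\right) = 318 \left(-66 - \frac{5671}{35 \left(163 - 9\right)}\right) = 318 \left(-66 - \frac{5671}{35 \cdot 154}\right) = 318 \left(-66 - \frac{5671}{5390}\right) = 318 \left(- \frac{361411}{5390}\right) = - \frac{57464349}{2695}$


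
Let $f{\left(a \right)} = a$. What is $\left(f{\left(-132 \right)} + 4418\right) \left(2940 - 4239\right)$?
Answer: $-5567514$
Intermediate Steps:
$\left(f{\left(-132 \right)} + 4418\right) \left(2940 - 4239\right) = \left(-132 + 4418\right) \left(2940 - 4239\right) = 4286 \left(2940 + \left(-21561 + 17322\right)\right) = 4286 \left(2940 - 4239\right) = 4286 \left(-1299\right) = -5567514$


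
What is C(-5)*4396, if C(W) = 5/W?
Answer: -4396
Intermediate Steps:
C(-5)*4396 = (5/(-5))*4396 = (5*(-⅕))*4396 = -1*4396 = -4396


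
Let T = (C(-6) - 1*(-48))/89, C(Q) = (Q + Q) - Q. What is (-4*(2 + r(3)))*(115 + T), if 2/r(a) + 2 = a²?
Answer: -657728/623 ≈ -1055.7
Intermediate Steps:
C(Q) = Q (C(Q) = 2*Q - Q = Q)
r(a) = 2/(-2 + a²)
T = 42/89 (T = (-6 - 1*(-48))/89 = (-6 + 48)*(1/89) = 42*(1/89) = 42/89 ≈ 0.47191)
(-4*(2 + r(3)))*(115 + T) = (-4*(2 + 2/(-2 + 3²)))*(115 + 42/89) = -4*(2 + 2/(-2 + 9))*(10277/89) = -4*(2 + 2/7)*(10277/89) = -4*16/7*(10277/89) = -64/7*10277/89 = -657728/623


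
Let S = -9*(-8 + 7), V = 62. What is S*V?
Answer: 558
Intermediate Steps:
S = 9 (S = -9*(-1) = 9)
S*V = 9*62 = 558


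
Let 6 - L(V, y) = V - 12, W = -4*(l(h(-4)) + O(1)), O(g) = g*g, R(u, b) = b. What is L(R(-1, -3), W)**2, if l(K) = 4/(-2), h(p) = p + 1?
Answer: 441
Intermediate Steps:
h(p) = 1 + p
O(g) = g**2
l(K) = -2 (l(K) = 4*(-1/2) = -2)
W = 4 (W = -4*(-2 + 1**2) = -4*(-2 + 1) = -4*(-1) = 4)
L(V, y) = 18 - V (L(V, y) = 6 - (V - 12) = 6 - (-12 + V) = 6 + (12 - V) = 18 - V)
L(R(-1, -3), W)**2 = (18 - 1*(-3))**2 = (18 + 3)**2 = 21**2 = 441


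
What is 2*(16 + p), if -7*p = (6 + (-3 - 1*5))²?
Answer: 216/7 ≈ 30.857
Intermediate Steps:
p = -4/7 (p = -(6 + (-3 - 1*5))²/7 = -(6 + (-3 - 5))²/7 = -(6 - 8)²/7 = -⅐*(-2)² = -⅐*4 = -4/7 ≈ -0.57143)
2*(16 + p) = 2*(16 - 4/7) = 2*(108/7) = 216/7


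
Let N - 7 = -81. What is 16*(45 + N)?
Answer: -464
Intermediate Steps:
N = -74 (N = 7 - 81 = -74)
16*(45 + N) = 16*(45 - 74) = 16*(-29) = -464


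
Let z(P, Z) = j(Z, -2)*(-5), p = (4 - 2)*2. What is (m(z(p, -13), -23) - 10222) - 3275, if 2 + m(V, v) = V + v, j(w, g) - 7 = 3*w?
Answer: -13362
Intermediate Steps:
j(w, g) = 7 + 3*w
p = 4 (p = 2*2 = 4)
z(P, Z) = -35 - 15*Z (z(P, Z) = (7 + 3*Z)*(-5) = -35 - 15*Z)
m(V, v) = -2 + V + v (m(V, v) = -2 + (V + v) = -2 + V + v)
(m(z(p, -13), -23) - 10222) - 3275 = ((-2 + (-35 - 15*(-13)) - 23) - 10222) - 3275 = ((-2 + (-35 + 195) - 23) - 10222) - 3275 = ((-2 + 160 - 23) - 10222) - 3275 = (135 - 10222) - 3275 = -10087 - 3275 = -13362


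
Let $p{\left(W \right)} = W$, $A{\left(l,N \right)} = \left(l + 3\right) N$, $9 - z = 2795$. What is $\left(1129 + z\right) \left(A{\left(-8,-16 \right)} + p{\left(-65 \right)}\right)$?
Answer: $-24855$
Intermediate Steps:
$z = -2786$ ($z = 9 - 2795 = -2786$)
$A{\left(l,N \right)} = N \left(3 + l\right)$ ($A{\left(l,N \right)} = \left(3 + l\right) N = N \left(3 + l\right)$)
$\left(1129 + z\right) \left(A{\left(-8,-16 \right)} + p{\left(-65 \right)}\right) = \left(1129 - 2786\right) \left(- 16 \left(3 - 8\right) - 65\right) = - 1657 \left(\left(-16\right) \left(-5\right) - 65\right) = - 1657 \left(80 - 65\right) = \left(-1657\right) 15 = -24855$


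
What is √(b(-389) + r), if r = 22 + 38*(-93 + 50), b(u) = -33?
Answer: I*√1645 ≈ 40.559*I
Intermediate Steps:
r = -1612 (r = 22 + 38*(-43) = 22 - 1634 = -1612)
√(b(-389) + r) = √(-33 - 1612) = √(-1645) = I*√1645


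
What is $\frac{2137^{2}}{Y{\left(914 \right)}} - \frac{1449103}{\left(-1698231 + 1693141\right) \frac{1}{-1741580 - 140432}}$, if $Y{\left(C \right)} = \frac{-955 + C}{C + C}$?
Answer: $- \frac{77153996070278}{104345} \approx -7.3941 \cdot 10^{8}$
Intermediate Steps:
$Y{\left(C \right)} = \frac{-955 + C}{2 C}$
$\frac{2137^{2}}{Y{\left(914 \right)}} - \frac{1449103}{\left(-1698231 + 1693141\right) \frac{1}{-1741580 - 140432}} = \frac{2137^{2}}{\frac{1}{2} \cdot \frac{1}{914} \left(-955 + 914\right)} - \frac{1449103}{\left(-1698231 + 1693141\right) \frac{1}{-1741580 - 140432}} = \frac{4566769}{\frac{1}{2} \cdot \frac{1}{914} \left(-41\right)} - \frac{1449103}{\left(-5090\right) \frac{1}{-1882012}} = \frac{4566769}{- \frac{41}{1828}} - \frac{1449103}{\left(-5090\right) \left(- \frac{1}{1882012}\right)} = 4566769 \left(- \frac{1828}{41}\right) - \frac{1449103}{\frac{2545}{941006}} = - \frac{8348053732}{41} - \frac{1363614617618}{2545} = - \frac{77153996070278}{104345}$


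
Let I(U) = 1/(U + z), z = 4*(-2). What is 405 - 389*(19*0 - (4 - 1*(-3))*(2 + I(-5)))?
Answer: 73340/13 ≈ 5641.5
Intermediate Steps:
z = -8
I(U) = 1/(-8 + U) (I(U) = 1/(U - 8) = 1/(-8 + U))
405 - 389*(19*0 - (4 - 1*(-3))*(2 + I(-5))) = 405 - 389*(19*0 - (4 - 1*(-3))*(2 + 1/(-8 - 5))) = 405 - 389*(0 - (4 + 3)*(2 + 1/(-13))) = 405 - 389*(0 - 7*(2 - 1/13)) = 405 - 389*(0 - 7*25/13) = 405 - 389*(0 - 1*175/13) = 405 - 389*(0 - 175/13) = 405 - 389*(-175/13) = 405 + 68075/13 = 73340/13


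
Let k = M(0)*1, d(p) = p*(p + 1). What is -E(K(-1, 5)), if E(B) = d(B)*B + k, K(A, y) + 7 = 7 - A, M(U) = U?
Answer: -2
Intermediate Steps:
d(p) = p*(1 + p)
k = 0 (k = 0*1 = 0)
K(A, y) = -A (K(A, y) = -7 + (7 - A) = -A)
E(B) = B²*(1 + B) (E(B) = (B*(1 + B))*B + 0 = B²*(1 + B) + 0 = B²*(1 + B))
-E(K(-1, 5)) = -(-1*(-1))²*(1 - 1*(-1)) = -1²*(1 + 1) = -2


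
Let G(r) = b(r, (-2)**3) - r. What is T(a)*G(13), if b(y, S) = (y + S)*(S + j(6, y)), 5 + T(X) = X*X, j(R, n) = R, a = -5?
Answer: -460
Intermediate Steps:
T(X) = -5 + X**2 (T(X) = -5 + X*X = -5 + X**2)
b(y, S) = (6 + S)*(S + y) (b(y, S) = (y + S)*(S + 6) = (S + y)*(6 + S) = (6 + S)*(S + y))
G(r) = 16 - 3*r (G(r) = (((-2)**3)**2 + 6*(-2)**3 + 6*r + (-2)**3*r) - r = ((-8)**2 + 6*(-8) + 6*r - 8*r) - r = (64 - 48 + 6*r - 8*r) - r = (16 - 2*r) - r = 16 - 3*r)
T(a)*G(13) = (-5 + (-5)**2)*(16 - 3*13) = (-5 + 25)*(16 - 39) = 20*(-23) = -460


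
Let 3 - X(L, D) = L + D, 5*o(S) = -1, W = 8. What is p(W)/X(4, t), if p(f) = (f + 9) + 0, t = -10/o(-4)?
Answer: -⅓ ≈ -0.33333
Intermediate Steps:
o(S) = -⅕ (o(S) = (⅕)*(-1) = -⅕)
t = 50 (t = -10/(-⅕) = -10*(-5) = 50)
p(f) = 9 + f (p(f) = (9 + f) + 0 = 9 + f)
X(L, D) = 3 - D - L (X(L, D) = 3 - (L + D) = 3 - (D + L) = 3 + (-D - L) = 3 - D - L)
p(W)/X(4, t) = (9 + 8)/(3 - 1*50 - 1*4) = 17/(3 - 50 - 4) = 17/(-51) = 17*(-1/51) = -⅓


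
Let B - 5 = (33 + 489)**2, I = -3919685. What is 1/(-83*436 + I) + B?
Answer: 1077931877896/3955873 ≈ 2.7249e+5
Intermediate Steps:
B = 272489 (B = 5 + (33 + 489)**2 = 5 + 522**2 = 5 + 272484 = 272489)
1/(-83*436 + I) + B = 1/(-83*436 - 3919685) + 272489 = 1/(-36188 - 3919685) + 272489 = 1/(-3955873) + 272489 = -1/3955873 + 272489 = 1077931877896/3955873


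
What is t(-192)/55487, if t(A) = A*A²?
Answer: -7077888/55487 ≈ -127.56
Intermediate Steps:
t(A) = A³
t(-192)/55487 = (-192)³/55487 = -7077888*1/55487 = -7077888/55487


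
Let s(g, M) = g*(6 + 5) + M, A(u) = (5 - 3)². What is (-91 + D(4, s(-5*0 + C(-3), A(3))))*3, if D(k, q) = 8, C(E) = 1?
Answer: -249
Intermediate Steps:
A(u) = 4 (A(u) = 2² = 4)
s(g, M) = M + 11*g (s(g, M) = g*11 + M = 11*g + M = M + 11*g)
(-91 + D(4, s(-5*0 + C(-3), A(3))))*3 = (-91 + 8)*3 = -83*3 = -249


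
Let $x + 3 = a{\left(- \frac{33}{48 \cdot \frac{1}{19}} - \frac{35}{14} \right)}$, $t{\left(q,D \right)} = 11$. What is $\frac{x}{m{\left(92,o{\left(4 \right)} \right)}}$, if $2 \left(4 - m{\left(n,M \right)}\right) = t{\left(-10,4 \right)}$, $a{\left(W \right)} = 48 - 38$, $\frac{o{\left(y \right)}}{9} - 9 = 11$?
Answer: $- \frac{14}{3} \approx -4.6667$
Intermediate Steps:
$o{\left(y \right)} = 180$ ($o{\left(y \right)} = 81 + 9 \cdot 11 = 81 + 99 = 180$)
$a{\left(W \right)} = 10$
$m{\left(n,M \right)} = - \frac{3}{2}$ ($m{\left(n,M \right)} = 4 - \frac{11}{2} = - \frac{3}{2}$)
$x = 7$ ($x = -3 + 10 = 7$)
$\frac{x}{m{\left(92,o{\left(4 \right)} \right)}} = \frac{7}{- \frac{3}{2}} = 7 \left(- \frac{2}{3}\right) = - \frac{14}{3}$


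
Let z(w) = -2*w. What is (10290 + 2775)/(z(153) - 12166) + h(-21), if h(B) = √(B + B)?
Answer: -13065/12472 + I*√42 ≈ -1.0475 + 6.4807*I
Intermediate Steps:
h(B) = √2*√B (h(B) = √(2*B) = √2*√B)
(10290 + 2775)/(z(153) - 12166) + h(-21) = (10290 + 2775)/(-2*153 - 12166) + √2*√(-21) = 13065/(-306 - 12166) + √2*(I*√21) = 13065/(-12472) + I*√42 = 13065*(-1/12472) + I*√42 = -13065/12472 + I*√42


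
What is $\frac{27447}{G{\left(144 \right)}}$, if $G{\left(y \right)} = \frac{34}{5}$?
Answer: $\frac{137235}{34} \approx 4036.3$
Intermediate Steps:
$G{\left(y \right)} = \frac{34}{5}$ ($G{\left(y \right)} = 34 \cdot \frac{1}{5} = \frac{34}{5}$)
$\frac{27447}{G{\left(144 \right)}} = \frac{27447}{\frac{34}{5}} = 27447 \cdot \frac{5}{34} = \frac{137235}{34}$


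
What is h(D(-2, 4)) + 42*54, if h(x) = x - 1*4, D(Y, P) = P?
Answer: 2268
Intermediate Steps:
h(x) = -4 + x (h(x) = x - 4 = -4 + x)
h(D(-2, 4)) + 42*54 = (-4 + 4) + 42*54 = 0 + 2268 = 2268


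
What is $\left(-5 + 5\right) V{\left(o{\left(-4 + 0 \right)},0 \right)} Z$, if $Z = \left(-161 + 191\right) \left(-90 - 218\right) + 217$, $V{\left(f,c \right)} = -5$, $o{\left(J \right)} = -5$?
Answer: $0$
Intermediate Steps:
$Z = -9023$ ($Z = 30 \left(-308\right) + 217 = -9240 + 217 = -9023$)
$\left(-5 + 5\right) V{\left(o{\left(-4 + 0 \right)},0 \right)} Z = \left(-5 + 5\right) \left(-5\right) \left(-9023\right) = 0 \left(-5\right) \left(-9023\right) = 0 \left(-9023\right) = 0$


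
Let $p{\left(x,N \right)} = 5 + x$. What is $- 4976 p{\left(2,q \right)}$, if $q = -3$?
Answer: $-34832$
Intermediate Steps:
$- 4976 p{\left(2,q \right)} = - 4976 \left(5 + 2\right) = \left(-4976\right) 7 = -34832$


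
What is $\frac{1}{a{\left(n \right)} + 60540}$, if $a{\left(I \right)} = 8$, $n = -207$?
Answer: $\frac{1}{60548} \approx 1.6516 \cdot 10^{-5}$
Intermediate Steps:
$\frac{1}{a{\left(n \right)} + 60540} = \frac{1}{8 + 60540} = \frac{1}{60548}$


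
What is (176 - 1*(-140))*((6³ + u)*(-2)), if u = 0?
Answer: -136512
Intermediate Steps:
(176 - 1*(-140))*((6³ + u)*(-2)) = (176 - 1*(-140))*((6³ + 0)*(-2)) = (176 + 140)*((216 + 0)*(-2)) = 316*(216*(-2)) = 316*(-432) = -136512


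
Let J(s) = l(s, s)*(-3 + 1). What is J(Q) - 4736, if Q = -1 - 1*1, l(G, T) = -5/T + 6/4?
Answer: -4744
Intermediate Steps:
l(G, T) = 3/2 - 5/T (l(G, T) = -5/T + 6*(¼) = -5/T + 3/2 = 3/2 - 5/T)
Q = -2 (Q = -1 - 1 = -2)
J(s) = -3 + 10/s (J(s) = (3/2 - 5/s)*(-3 + 1) = (3/2 - 5/s)*(-2) = -3 + 10/s)
J(Q) - 4736 = (-3 + 10/(-2)) - 4736 = (-3 + 10*(-½)) - 4736 = (-3 - 5) - 4736 = -8 - 4736 = -4744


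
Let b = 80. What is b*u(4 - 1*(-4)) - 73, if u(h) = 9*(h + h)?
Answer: 11447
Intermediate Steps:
u(h) = 18*h (u(h) = 9*(2*h) = 18*h)
b*u(4 - 1*(-4)) - 73 = 80*(18*(4 - 1*(-4))) - 73 = 80*(18*(4 + 4)) - 73 = 80*(18*8) - 73 = 80*144 - 73 = 11520 - 73 = 11447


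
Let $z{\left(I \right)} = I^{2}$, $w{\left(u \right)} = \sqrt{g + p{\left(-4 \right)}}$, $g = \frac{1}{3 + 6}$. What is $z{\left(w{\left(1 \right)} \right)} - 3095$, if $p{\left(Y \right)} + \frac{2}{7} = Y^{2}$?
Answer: $- \frac{193988}{63} \approx -3079.2$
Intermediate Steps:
$p{\left(Y \right)} = - \frac{2}{7} + Y^{2}$
$g = \frac{1}{9} \approx 0.11111$
$w{\left(u \right)} = \frac{\sqrt{6979}}{21}$ ($w{\left(u \right)} = \sqrt{\frac{1}{9} - \left(\frac{2}{7} - \left(-4\right)^{2}\right)} = \sqrt{\frac{1}{9} + \left(- \frac{2}{7} + 16\right)} = \sqrt{\frac{1}{9} + \frac{110}{7}} = \sqrt{\frac{997}{63}} = \frac{\sqrt{6979}}{21}$)
$z{\left(w{\left(1 \right)} \right)} - 3095 = \left(\frac{\sqrt{6979}}{21}\right)^{2} - 3095 = \frac{997}{63} - 3095 = - \frac{193988}{63}$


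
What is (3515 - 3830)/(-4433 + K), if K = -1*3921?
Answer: 315/8354 ≈ 0.037706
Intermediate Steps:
K = -3921
(3515 - 3830)/(-4433 + K) = (3515 - 3830)/(-4433 - 3921) = -315/(-8354) = -315*(-1/8354) = 315/8354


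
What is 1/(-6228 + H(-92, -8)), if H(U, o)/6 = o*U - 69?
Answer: -1/2226 ≈ -0.00044924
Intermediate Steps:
H(U, o) = -414 + 6*U*o (H(U, o) = 6*(o*U - 69) = 6*(U*o - 69) = 6*(-69 + U*o) = -414 + 6*U*o)
1/(-6228 + H(-92, -8)) = 1/(-6228 + (-414 + 6*(-92)*(-8))) = 1/(-6228 + (-414 + 4416)) = 1/(-6228 + 4002) = 1/(-2226) = -1/2226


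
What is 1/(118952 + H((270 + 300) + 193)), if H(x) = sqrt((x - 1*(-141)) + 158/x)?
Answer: 45380188/5398063778021 - sqrt(526401330)/10796127556042 ≈ 8.4046e-6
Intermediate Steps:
H(x) = sqrt(141 + x + 158/x) (H(x) = sqrt((x + 141) + 158/x) = sqrt((141 + x) + 158/x) = sqrt(141 + x + 158/x))
1/(118952 + H((270 + 300) + 193)) = 1/(118952 + sqrt(141 + ((270 + 300) + 193) + 158/((270 + 300) + 193))) = 1/(118952 + sqrt(141 + (570 + 193) + 158/(570 + 193))) = 1/(118952 + sqrt(141 + 763 + 158/763)) = 1/(118952 + sqrt(689910/763)) = 1/(118952 + sqrt(526401330)/763)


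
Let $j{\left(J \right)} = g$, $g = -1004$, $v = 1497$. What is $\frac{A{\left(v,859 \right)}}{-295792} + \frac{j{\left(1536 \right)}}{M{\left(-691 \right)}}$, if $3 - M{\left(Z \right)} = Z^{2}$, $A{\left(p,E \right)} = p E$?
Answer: $- \frac{306851483513}{70617086288} \approx -4.3453$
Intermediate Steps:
$j{\left(J \right)} = -1004$
$A{\left(p,E \right)} = E p$
$M{\left(Z \right)} = 3 - Z^{2}$
$\frac{A{\left(v,859 \right)}}{-295792} + \frac{j{\left(1536 \right)}}{M{\left(-691 \right)}} = \frac{859 \cdot 1497}{-295792} - \frac{1004}{3 - \left(-691\right)^{2}} = 1285923 \left(- \frac{1}{295792}\right) - \frac{1004}{3 - 477481} = - \frac{1285923}{295792} - \frac{1004}{3 - 477481} = - \frac{1285923}{295792} - \frac{1004}{-477478} = - \frac{1285923}{295792} - - \frac{502}{238739} = - \frac{1285923}{295792} + \frac{502}{238739} = - \frac{306851483513}{70617086288}$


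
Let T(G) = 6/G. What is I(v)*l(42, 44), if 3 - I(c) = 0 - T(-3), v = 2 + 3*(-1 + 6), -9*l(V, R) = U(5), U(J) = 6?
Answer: -⅔ ≈ -0.66667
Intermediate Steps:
l(V, R) = -⅔ (l(V, R) = -⅑*6 = -⅔)
v = 17 (v = 2 + 3*5 = 2 + 15 = 17)
I(c) = 1 (I(c) = 3 - (0 - 6/(-3)) = 3 - (0 - 6*(-1)/3) = 3 - (0 - 1*(-2)) = 3 - (0 + 2) = 3 - 1*2 = 3 - 2 = 1)
I(v)*l(42, 44) = 1*(-⅔) = -⅔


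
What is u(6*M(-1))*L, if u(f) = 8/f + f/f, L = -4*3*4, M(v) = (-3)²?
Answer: -496/9 ≈ -55.111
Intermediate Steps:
M(v) = 9
L = -48 (L = -12*4 = -48)
u(f) = 1 + 8/f (u(f) = 8/f + 1 = 1 + 8/f)
u(6*M(-1))*L = ((8 + 6*9)/((6*9)))*(-48) = ((8 + 54)/54)*(-48) = ((1/54)*62)*(-48) = (31/27)*(-48) = -496/9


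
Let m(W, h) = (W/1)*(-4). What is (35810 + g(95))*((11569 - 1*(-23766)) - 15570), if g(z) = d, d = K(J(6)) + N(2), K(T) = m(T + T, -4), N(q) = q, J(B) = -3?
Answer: 708298540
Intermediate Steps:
m(W, h) = -4*W (m(W, h) = (W*1)*(-4) = W*(-4) = -4*W)
K(T) = -8*T (K(T) = -4*(T + T) = -8*T)
d = 26 (d = -8*(-3) + 2 = 24 + 2 = 26)
g(z) = 26
(35810 + g(95))*((11569 - 1*(-23766)) - 15570) = (35810 + 26)*((11569 - 1*(-23766)) - 15570) = 35836*((11569 + 23766) - 15570) = 35836*(35335 - 15570) = 35836*19765 = 708298540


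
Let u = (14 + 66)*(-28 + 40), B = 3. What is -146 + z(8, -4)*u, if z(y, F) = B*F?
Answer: -11666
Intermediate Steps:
u = 960 (u = 80*12 = 960)
z(y, F) = 3*F
-146 + z(8, -4)*u = -146 + (3*(-4))*960 = -146 - 12*960 = -146 - 11520 = -11666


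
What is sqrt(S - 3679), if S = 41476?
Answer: sqrt(37797) ≈ 194.41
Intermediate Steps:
sqrt(S - 3679) = sqrt(41476 - 3679) = sqrt(37797)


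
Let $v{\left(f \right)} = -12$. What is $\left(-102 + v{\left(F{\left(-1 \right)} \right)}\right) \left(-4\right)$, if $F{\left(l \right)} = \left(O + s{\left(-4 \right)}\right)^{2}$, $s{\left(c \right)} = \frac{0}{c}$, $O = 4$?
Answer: $456$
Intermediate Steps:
$s{\left(c \right)} = 0$
$F{\left(l \right)} = 16$ ($F{\left(l \right)} = \left(4 + 0\right)^{2} = 4^{2} = 16$)
$\left(-102 + v{\left(F{\left(-1 \right)} \right)}\right) \left(-4\right) = \left(-102 - 12\right) \left(-4\right) = \left(-114\right) \left(-4\right) = 456$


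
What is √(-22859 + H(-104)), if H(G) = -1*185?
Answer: 2*I*√5761 ≈ 151.8*I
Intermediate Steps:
H(G) = -185
√(-22859 + H(-104)) = √(-22859 - 185) = √(-23044) = 2*I*√5761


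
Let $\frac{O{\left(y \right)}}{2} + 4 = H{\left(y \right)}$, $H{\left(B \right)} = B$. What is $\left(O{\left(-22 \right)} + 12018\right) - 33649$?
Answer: $-21683$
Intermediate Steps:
$O{\left(y \right)} = -8 + 2 y$
$\left(O{\left(-22 \right)} + 12018\right) - 33649 = \left(\left(-8 + 2 \left(-22\right)\right) + 12018\right) - 33649 = \left(\left(-8 - 44\right) + 12018\right) - 33649 = \left(-52 + 12018\right) - 33649 = 11966 - 33649 = -21683$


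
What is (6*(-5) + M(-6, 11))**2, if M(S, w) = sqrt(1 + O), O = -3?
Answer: (30 - I*sqrt(2))**2 ≈ 898.0 - 84.853*I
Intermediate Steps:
M(S, w) = I*sqrt(2) (M(S, w) = sqrt(1 - 3) = sqrt(-2) = I*sqrt(2))
(6*(-5) + M(-6, 11))**2 = (6*(-5) + I*sqrt(2))**2 = (-30 + I*sqrt(2))**2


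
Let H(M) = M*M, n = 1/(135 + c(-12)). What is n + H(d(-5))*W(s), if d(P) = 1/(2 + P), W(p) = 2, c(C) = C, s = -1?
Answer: 85/369 ≈ 0.23035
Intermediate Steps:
n = 1/123 (n = 1/(135 - 12) = 1/123 ≈ 0.0081301)
H(M) = M**2
n + H(d(-5))*W(s) = 1/123 + (1/(2 - 5))**2*2 = 1/123 + (1/(-3))**2*2 = 1/123 + (-1/3)**2*2 = 1/123 + (1/9)*2 = 1/123 + 2/9 = 85/369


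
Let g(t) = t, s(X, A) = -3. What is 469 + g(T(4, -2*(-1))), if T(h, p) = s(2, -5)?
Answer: 466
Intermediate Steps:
T(h, p) = -3
469 + g(T(4, -2*(-1))) = 469 - 3 = 466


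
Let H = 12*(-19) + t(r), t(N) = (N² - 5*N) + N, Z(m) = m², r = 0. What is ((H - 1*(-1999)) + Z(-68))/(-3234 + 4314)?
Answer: 1279/216 ≈ 5.9213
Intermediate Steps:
t(N) = N² - 4*N
H = -228 (H = 12*(-19) + 0*(-4 + 0) = -228 + 0*(-4) = -228 + 0 = -228)
((H - 1*(-1999)) + Z(-68))/(-3234 + 4314) = ((-228 - 1*(-1999)) + (-68)²)/(-3234 + 4314) = ((-228 + 1999) + 4624)/1080 = (1771 + 4624)*(1/1080) = 6395*(1/1080) = 1279/216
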